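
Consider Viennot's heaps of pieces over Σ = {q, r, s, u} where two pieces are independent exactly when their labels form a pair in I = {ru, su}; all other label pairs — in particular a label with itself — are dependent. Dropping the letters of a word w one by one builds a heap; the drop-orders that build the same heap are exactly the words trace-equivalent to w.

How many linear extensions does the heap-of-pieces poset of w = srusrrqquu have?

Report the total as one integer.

6

drop 0:s onto floor
drop 1:r onto {0:s}
drop 2:u onto floor
drop 3:s onto {1:r}
drop 4:r onto {3:s}
drop 5:r onto {4:r}
drop 6:q onto {2:u, 5:r}
drop 7:q onto {6:q}
drop 8:u onto {7:q}
drop 9:u onto {8:u}
ground layer = {0:s, 2:u}
drop-orders for the pieces not yet dropped (sum over which currently-grounded one goes next):
  1 to go: {9} 1
  2 to go: {8,9} 1
  3 to go: {7,8,9} 1
  4 to go: {6,7,8,9} 1
  5 to go: {2,6,7,8,9} 1  {5,6,7,8,9} 1
  6 to go: {2,5,6,7,8,9} 2  {4,5,6,7,8,9} 1
  7 to go: {2,4,5,6,7,8,9} 3  {3,4,5,6,7,8,9} 1
  8 to go: {1,3,4,5,6,7,8,9} 1  {2,3,4,5,6,7,8,9} 4
  if 0:s drops first: 5 orders
  if 2:u drops first: 1 orders
heap linearizations: 6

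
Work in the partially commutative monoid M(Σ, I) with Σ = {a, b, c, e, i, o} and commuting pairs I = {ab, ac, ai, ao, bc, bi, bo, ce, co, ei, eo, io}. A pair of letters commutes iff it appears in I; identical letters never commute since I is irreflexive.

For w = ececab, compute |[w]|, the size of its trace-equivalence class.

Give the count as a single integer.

0(e) covers ∅
1(c) covers ∅
2(e) covers 0:e
3(c) covers 1:c
4(a) covers 2:e
5(b) covers 2:e
floor of heap: 0:e, 1:c
completions by unplaced set U, small U first (add the entries for U minus each lowest piece of U):
  |U|=1: {3}:1  {4}:1  {5}:1
  |U|=2: {1,3}:1  {3,4}:2  {3,5}:2  {4,5}:2
  |U|=3: {1,3,4}:3  {1,3,5}:3  {2,4,5}:2  {3,4,5}:6
  |U|=4: {0,2,4,5}:2  {1,3,4,5}:12  {2,3,4,5}:8
  start at 0(e): 20
  start at 1(c): 10
sum over floor = 30

30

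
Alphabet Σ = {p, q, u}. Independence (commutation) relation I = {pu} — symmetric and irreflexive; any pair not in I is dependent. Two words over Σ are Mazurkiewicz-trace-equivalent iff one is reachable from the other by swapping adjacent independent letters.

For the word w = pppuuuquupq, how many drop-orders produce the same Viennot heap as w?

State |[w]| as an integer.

#0=p has no predecessor
#1=p depends on [0:p]
#2=p depends on [1:p]
#3=u has no predecessor
#4=u depends on [3:u]
#5=u depends on [4:u]
#6=q depends on [2:p, 5:u]
#7=u depends on [6:q]
#8=u depends on [7:u]
#9=p depends on [6:q]
#10=q depends on [8:u, 9:p]
sources: [0:p, 3:u]
N(rest) = Σ N(rest − s) over sources s of rest; N(one piece) = 1:
  size 1 → [10]=1
  size 2 → [8,10]=1  [9,10]=1
  size 3 → [7,8,10]=1  [8,9,10]=2
  size 4 → [7,8,9,10]=3
  size 5 → [6,7,8,9,10]=3
  size 6 → [2,6,7,8,9,10]=3  [5,6,7,8,9,10]=3
  size 7 → [1,2,6,7,8,9,10]=3  [2,5,6,7,8,9,10]=6  [4,5,6,7,8,9,10]=3
  size 8 → [0,1,2,6,7,8,9,10]=3  [1,2,5,6,7,8,9,10]=9  [2,4,5,6,7,8,9,10]=9  [3,4,5,6,7,8,9,10]=3
  size 9 → [0,1,2,5,6,7,8,9,10]=12  [1,2,4,5,6,7,8,9,10]=18  [2,3,4,5,6,7,8,9,10]=12
  first=0(p) contributes 30
  first=3(u) contributes 30
|[w]| = 60

60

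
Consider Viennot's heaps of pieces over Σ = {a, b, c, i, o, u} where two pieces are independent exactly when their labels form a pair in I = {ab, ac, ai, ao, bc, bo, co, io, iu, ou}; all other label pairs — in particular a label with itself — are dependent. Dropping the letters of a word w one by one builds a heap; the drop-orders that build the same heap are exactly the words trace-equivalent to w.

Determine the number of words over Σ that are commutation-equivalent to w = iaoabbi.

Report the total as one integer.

piece 0:i — minimal
piece 1:a — minimal
piece 2:o — minimal
piece 3:a rests on {1:a}
piece 4:b rests on {0:i}
piece 5:b rests on {4:b}
piece 6:i rests on {5:b}
minimal pieces: {0:i, 1:a, 2:o}
ways to finish when only these pieces remain (= sum over removing one remaining piece with nothing left below it):
  1 left: {2}→1  {3}→1  {6}→1
  2 left: {1,3}→1  {2,3}→2  {2,6}→2  {3,6}→2  {5,6}→1
  3 left: {1,2,3}→3  {1,3,6}→3  {2,3,6}→6  {2,5,6}→3  {3,5,6}→3  {4,5,6}→1
  4 left: {0,4,5,6}→1  {1,2,3,6}→12  {1,3,5,6}→6  {2,3,5,6}→12  {2,4,5,6}→4  {3,4,5,6}→4
  5 left: {0,2,4,5,6}→5  {0,3,4,5,6}→5  {1,2,3,5,6}→30  {1,3,4,5,6}→10  {2,3,4,5,6}→20
  placing 0:i first → 60 extensions
  placing 1:a first → 30 extensions
  placing 2:o first → 15 extensions
total linear extensions = 105

105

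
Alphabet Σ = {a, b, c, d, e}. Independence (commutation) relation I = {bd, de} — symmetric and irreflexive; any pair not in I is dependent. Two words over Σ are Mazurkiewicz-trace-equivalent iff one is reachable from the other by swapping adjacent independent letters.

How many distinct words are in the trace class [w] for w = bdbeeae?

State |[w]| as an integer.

5

piece 0:b — minimal
piece 1:d — minimal
piece 2:b rests on {0:b}
piece 3:e rests on {2:b}
piece 4:e rests on {3:e}
piece 5:a rests on {1:d, 4:e}
piece 6:e rests on {5:a}
minimal pieces: {0:b, 1:d}
ways to finish when only these pieces remain (= sum over removing one remaining piece with nothing left below it):
  1 left: {6}→1
  2 left: {5,6}→1
  3 left: {1,5,6}→1  {4,5,6}→1
  4 left: {1,4,5,6}→2  {3,4,5,6}→1
  5 left: {1,3,4,5,6}→3  {2,3,4,5,6}→1
  placing 0:b first → 4 extensions
  placing 1:d first → 1 extensions
total linear extensions = 5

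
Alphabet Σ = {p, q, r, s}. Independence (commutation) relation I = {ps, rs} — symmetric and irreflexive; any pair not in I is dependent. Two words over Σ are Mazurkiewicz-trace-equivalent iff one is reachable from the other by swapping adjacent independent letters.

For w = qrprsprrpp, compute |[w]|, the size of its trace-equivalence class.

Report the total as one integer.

9

0(q) covers ∅
1(r) covers 0:q
2(p) covers 1:r
3(r) covers 2:p
4(s) covers 0:q
5(p) covers 3:r
6(r) covers 5:p
7(r) covers 6:r
8(p) covers 7:r
9(p) covers 8:p
floor of heap: 0:q
completions by unplaced set U, small U first (add the entries for U minus each lowest piece of U):
  |U|=1: {4}:1  {9}:1
  |U|=2: {4,9}:2  {8,9}:1
  |U|=3: {4,8,9}:3  {7,8,9}:1
  |U|=4: {4,7,8,9}:4  {6,7,8,9}:1
  |U|=5: {4,6,7,8,9}:5  {5,6,7,8,9}:1
  |U|=6: {3,5,6,7,8,9}:1  {4,5,6,7,8,9}:6
  |U|=7: {2,3,5,6,7,8,9}:1  {3,4,5,6,7,8,9}:7
  |U|=8: {1,2,3,5,6,7,8,9}:1  {2,3,4,5,6,7,8,9}:8
  start at 0(q): 9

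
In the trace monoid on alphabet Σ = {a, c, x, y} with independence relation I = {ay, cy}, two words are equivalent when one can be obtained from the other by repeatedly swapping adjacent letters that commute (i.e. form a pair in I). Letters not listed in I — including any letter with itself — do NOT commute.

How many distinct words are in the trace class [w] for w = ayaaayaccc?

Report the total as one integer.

drop 0:a onto floor
drop 1:y onto floor
drop 2:a onto {0:a}
drop 3:a onto {2:a}
drop 4:a onto {3:a}
drop 5:y onto {1:y}
drop 6:a onto {4:a}
drop 7:c onto {6:a}
drop 8:c onto {7:c}
drop 9:c onto {8:c}
ground layer = {0:a, 1:y}
drop-orders for the pieces not yet dropped (sum over which currently-grounded one goes next):
  1 to go: {5} 1  {9} 1
  2 to go: {1,5} 1  {5,9} 2  {8,9} 1
  3 to go: {1,5,9} 3  {5,8,9} 3  {7,8,9} 1
  4 to go: {1,5,8,9} 6  {5,7,8,9} 4  {6,7,8,9} 1
  5 to go: {1,5,7,8,9} 10  {4,6,7,8,9} 1  {5,6,7,8,9} 5
  6 to go: {1,5,6,7,8,9} 15  {3,4,6,7,8,9} 1  {4,5,6,7,8,9} 6
  7 to go: {1,4,5,6,7,8,9} 21  {2,3,4,6,7,8,9} 1  {3,4,5,6,7,8,9} 7
  8 to go: {0,2,3,4,6,7,8,9} 1  {1,3,4,5,6,7,8,9} 28  {2,3,4,5,6,7,8,9} 8
  if 0:a drops first: 36 orders
  if 1:y drops first: 9 orders
heap linearizations: 45

45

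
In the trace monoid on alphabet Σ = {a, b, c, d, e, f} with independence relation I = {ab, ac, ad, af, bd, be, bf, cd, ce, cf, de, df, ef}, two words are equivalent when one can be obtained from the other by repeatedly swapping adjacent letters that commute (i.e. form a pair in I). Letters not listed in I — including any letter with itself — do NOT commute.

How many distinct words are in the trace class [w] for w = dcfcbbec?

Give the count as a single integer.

#0=d has no predecessor
#1=c has no predecessor
#2=f has no predecessor
#3=c depends on [1:c]
#4=b depends on [3:c]
#5=b depends on [4:b]
#6=e has no predecessor
#7=c depends on [5:b]
sources: [0:d, 1:c, 2:f, 6:e]
N(rest) = Σ N(rest − s) over sources s of rest; N(one piece) = 1:
  size 1 → [0]=1  [2]=1  [6]=1  [7]=1
  size 2 → [0,2]=2  [0,6]=2  [0,7]=2  [2,6]=2  [2,7]=2  [5,7]=1  [6,7]=2
  size 3 → [0,2,6]=6  [0,2,7]=6  [0,5,7]=3  [0,6,7]=6  [2,5,7]=3  [2,6,7]=6  [4,5,7]=1  [5,6,7]=3
  size 4 → [0,2,5,7]=12  [0,2,6,7]=24  [0,4,5,7]=4  [0,5,6,7]=12  [2,4,5,7]=4  [2,5,6,7]=12  [3,4,5,7]=1  [4,5,6,7]=4
  size 5 → [0,2,4,5,7]=20  [0,2,5,6,7]=60  [0,3,4,5,7]=5  [0,4,5,6,7]=20  [1,3,4,5,7]=1  [2,3,4,5,7]=5  [2,4,5,6,7]=20  [3,4,5,6,7]=5
  size 6 → [0,1,3,4,5,7]=6  [0,2,3,4,5,7]=30  [0,2,4,5,6,7]=120  [0,3,4,5,6,7]=30  [1,2,3,4,5,7]=6  [1,3,4,5,6,7]=6  [2,3,4,5,6,7]=30
  first=0(d) contributes 42
  first=1(c) contributes 210
  first=2(f) contributes 42
  first=6(e) contributes 42
|[w]| = 336

336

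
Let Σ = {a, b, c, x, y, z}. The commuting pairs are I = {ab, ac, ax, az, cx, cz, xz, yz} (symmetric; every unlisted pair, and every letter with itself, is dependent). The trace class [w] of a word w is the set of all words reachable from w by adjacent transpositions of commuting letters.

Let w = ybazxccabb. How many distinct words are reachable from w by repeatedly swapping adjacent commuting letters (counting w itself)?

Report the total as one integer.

432

piece 0:y — minimal
piece 1:b rests on {0:y}
piece 2:a rests on {0:y}
piece 3:z rests on {1:b}
piece 4:x rests on {1:b}
piece 5:c rests on {1:b}
piece 6:c rests on {5:c}
piece 7:a rests on {2:a}
piece 8:b rests on {3:z, 4:x, 6:c}
piece 9:b rests on {8:b}
minimal pieces: {0:y}
ways to finish when only these pieces remain (= sum over removing one remaining piece with nothing left below it):
  1 left: {7}→1  {9}→1
  2 left: {2,7}→1  {7,9}→2  {8,9}→1
  3 left: {2,7,9}→3  {3,8,9}→1  {4,8,9}→1  {6,8,9}→1  {7,8,9}→3
  4 left: {2,7,8,9}→6  {3,4,8,9}→2  {3,6,8,9}→2  {3,7,8,9}→4  {4,6,8,9}→2  {4,7,8,9}→4  {5,6,8,9}→1  {6,7,8,9}→4
  5 left: {2,3,7,8,9}→10  {2,4,7,8,9}→10  {2,6,7,8,9}→10  {3,4,6,8,9}→6  {3,4,7,8,9}→10  {3,5,6,8,9}→3  {3,6,7,8,9}→10  {4,5,6,8,9}→3  {4,6,7,8,9}→10  {5,6,7,8,9}→5
  6 left: {2,3,4,7,8,9}→30  {2,3,6,7,8,9}→30  {2,4,6,7,8,9}→30  {2,5,6,7,8,9}→15  {3,4,5,6,8,9}→12  {3,4,6,7,8,9}→36  {3,5,6,7,8,9}→18  {4,5,6,7,8,9}→18
  7 left: {1,3,4,5,6,8,9}→12  {2,3,4,6,7,8,9}→126  {2,3,5,6,7,8,9}→63  {2,4,5,6,7,8,9}→63  {3,4,5,6,7,8,9}→84
  8 left: {1,3,4,5,6,7,8,9}→96  {2,3,4,5,6,7,8,9}→336
  placing 0:y first → 432 extensions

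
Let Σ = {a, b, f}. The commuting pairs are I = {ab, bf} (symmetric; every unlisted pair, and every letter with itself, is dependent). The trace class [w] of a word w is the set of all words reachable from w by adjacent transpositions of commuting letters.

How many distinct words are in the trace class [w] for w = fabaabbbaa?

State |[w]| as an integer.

piece 0:f — minimal
piece 1:a rests on {0:f}
piece 2:b — minimal
piece 3:a rests on {1:a}
piece 4:a rests on {3:a}
piece 5:b rests on {2:b}
piece 6:b rests on {5:b}
piece 7:b rests on {6:b}
piece 8:a rests on {4:a}
piece 9:a rests on {8:a}
minimal pieces: {0:f, 2:b}
ways to finish when only these pieces remain (= sum over removing one remaining piece with nothing left below it):
  1 left: {7}→1  {9}→1
  2 left: {6,7}→1  {7,9}→2  {8,9}→1
  3 left: {4,8,9}→1  {5,6,7}→1  {6,7,9}→3  {7,8,9}→3
  4 left: {2,5,6,7}→1  {3,4,8,9}→1  {4,7,8,9}→4  {5,6,7,9}→4  {6,7,8,9}→6
  5 left: {1,3,4,8,9}→1  {2,5,6,7,9}→5  {3,4,7,8,9}→5  {4,6,7,8,9}→10  {5,6,7,8,9}→10
  6 left: {0,1,3,4,8,9}→1  {1,3,4,7,8,9}→6  {2,5,6,7,8,9}→15  {3,4,6,7,8,9}→15  {4,5,6,7,8,9}→20
  7 left: {0,1,3,4,7,8,9}→7  {1,3,4,6,7,8,9}→21  {2,4,5,6,7,8,9}→35  {3,4,5,6,7,8,9}→35
  8 left: {0,1,3,4,6,7,8,9}→28  {1,3,4,5,6,7,8,9}→56  {2,3,4,5,6,7,8,9}→70
  placing 0:f first → 126 extensions
  placing 2:b first → 84 extensions
total linear extensions = 210

210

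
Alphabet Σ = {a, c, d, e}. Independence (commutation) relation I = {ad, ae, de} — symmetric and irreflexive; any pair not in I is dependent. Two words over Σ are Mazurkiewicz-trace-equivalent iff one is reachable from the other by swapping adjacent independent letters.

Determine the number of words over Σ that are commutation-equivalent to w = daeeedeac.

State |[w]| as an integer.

420

piece 0:d — minimal
piece 1:a — minimal
piece 2:e — minimal
piece 3:e rests on {2:e}
piece 4:e rests on {3:e}
piece 5:d rests on {0:d}
piece 6:e rests on {4:e}
piece 7:a rests on {1:a}
piece 8:c rests on {5:d, 6:e, 7:a}
minimal pieces: {0:d, 1:a, 2:e}
ways to finish when only these pieces remain (= sum over removing one remaining piece with nothing left below it):
  1 left: {8}→1
  2 left: {5,8}→1  {6,8}→1  {7,8}→1
  3 left: {0,5,8}→1  {1,7,8}→1  {4,6,8}→1  {5,6,8}→2  {5,7,8}→2  {6,7,8}→2
  4 left: {0,5,6,8}→3  {0,5,7,8}→3  {1,5,7,8}→3  {1,6,7,8}→3  {3,4,6,8}→1  {4,5,6,8}→3  {4,6,7,8}→3  {5,6,7,8}→6
  5 left: {0,1,5,7,8}→6  {0,4,5,6,8}→6  {0,5,6,7,8}→12  {1,4,6,7,8}→6  {1,5,6,7,8}→12  {2,3,4,6,8}→1  {3,4,5,6,8}→4  {3,4,6,7,8}→4  {4,5,6,7,8}→12
  6 left: {0,1,5,6,7,8}→30  {0,3,4,5,6,8}→10  {0,4,5,6,7,8}→30  {1,3,4,6,7,8}→10  {1,4,5,6,7,8}→30  {2,3,4,5,6,8}→5  {2,3,4,6,7,8}→5  {3,4,5,6,7,8}→20
  7 left: {0,1,4,5,6,7,8}→90  {0,2,3,4,5,6,8}→15  {0,3,4,5,6,7,8}→60  {1,2,3,4,6,7,8}→15  {1,3,4,5,6,7,8}→60  {2,3,4,5,6,7,8}→30
  placing 0:d first → 105 extensions
  placing 1:a first → 105 extensions
  placing 2:e first → 210 extensions
total linear extensions = 420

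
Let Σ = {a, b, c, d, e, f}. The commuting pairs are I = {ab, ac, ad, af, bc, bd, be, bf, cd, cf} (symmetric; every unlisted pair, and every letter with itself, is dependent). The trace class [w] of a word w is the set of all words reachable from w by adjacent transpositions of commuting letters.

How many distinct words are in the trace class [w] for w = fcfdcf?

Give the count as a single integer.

15

#0=f has no predecessor
#1=c has no predecessor
#2=f depends on [0:f]
#3=d depends on [2:f]
#4=c depends on [1:c]
#5=f depends on [3:d]
sources: [0:f, 1:c]
N(rest) = Σ N(rest − s) over sources s of rest; N(one piece) = 1:
  size 1 → [4]=1  [5]=1
  size 2 → [1,4]=1  [3,5]=1  [4,5]=2
  size 3 → [1,4,5]=3  [2,3,5]=1  [3,4,5]=3
  size 4 → [0,2,3,5]=1  [1,3,4,5]=6  [2,3,4,5]=4
  first=0(f) contributes 10
  first=1(c) contributes 5
|[w]| = 15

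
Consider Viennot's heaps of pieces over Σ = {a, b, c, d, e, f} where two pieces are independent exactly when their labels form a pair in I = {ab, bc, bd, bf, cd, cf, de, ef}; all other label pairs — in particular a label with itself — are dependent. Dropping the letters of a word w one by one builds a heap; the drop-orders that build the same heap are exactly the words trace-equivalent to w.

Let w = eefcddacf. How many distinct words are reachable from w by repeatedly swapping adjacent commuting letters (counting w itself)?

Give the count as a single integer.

piece 0:e — minimal
piece 1:e rests on {0:e}
piece 2:f — minimal
piece 3:c rests on {1:e}
piece 4:d rests on {2:f}
piece 5:d rests on {4:d}
piece 6:a rests on {3:c, 5:d}
piece 7:c rests on {6:a}
piece 8:f rests on {6:a}
minimal pieces: {0:e, 2:f}
ways to finish when only these pieces remain (= sum over removing one remaining piece with nothing left below it):
  1 left: {7}→1  {8}→1
  2 left: {7,8}→2
  3 left: {6,7,8}→2
  4 left: {3,6,7,8}→2  {5,6,7,8}→2
  5 left: {1,3,6,7,8}→2  {3,5,6,7,8}→4  {4,5,6,7,8}→2
  6 left: {0,1,3,6,7,8}→2  {1,3,5,6,7,8}→6  {2,4,5,6,7,8}→2  {3,4,5,6,7,8}→6
  7 left: {0,1,3,5,6,7,8}→8  {1,3,4,5,6,7,8}→12  {2,3,4,5,6,7,8}→8
  placing 0:e first → 20 extensions
  placing 2:f first → 20 extensions
total linear extensions = 40

40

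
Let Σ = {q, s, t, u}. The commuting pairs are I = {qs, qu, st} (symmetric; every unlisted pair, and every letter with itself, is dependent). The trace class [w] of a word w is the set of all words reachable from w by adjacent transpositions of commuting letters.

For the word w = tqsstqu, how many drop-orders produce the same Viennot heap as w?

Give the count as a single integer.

drop 0:t onto floor
drop 1:q onto {0:t}
drop 2:s onto floor
drop 3:s onto {2:s}
drop 4:t onto {1:q}
drop 5:q onto {4:t}
drop 6:u onto {3:s, 4:t}
ground layer = {0:t, 2:s}
drop-orders for the pieces not yet dropped (sum over which currently-grounded one goes next):
  1 to go: {5} 1  {6} 1
  2 to go: {3,6} 1  {5,6} 2
  3 to go: {2,3,6} 1  {3,5,6} 3  {4,5,6} 2
  4 to go: {1,4,5,6} 2  {2,3,5,6} 4  {3,4,5,6} 5
  5 to go: {0,1,4,5,6} 2  {1,3,4,5,6} 7  {2,3,4,5,6} 9
  if 0:t drops first: 16 orders
  if 2:s drops first: 9 orders
heap linearizations: 25

25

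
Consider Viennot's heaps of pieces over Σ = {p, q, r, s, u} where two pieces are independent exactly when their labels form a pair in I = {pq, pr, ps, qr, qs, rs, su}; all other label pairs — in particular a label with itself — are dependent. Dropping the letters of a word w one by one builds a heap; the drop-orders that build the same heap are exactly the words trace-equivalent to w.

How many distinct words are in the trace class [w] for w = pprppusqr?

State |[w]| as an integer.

90

piece 0:p — minimal
piece 1:p rests on {0:p}
piece 2:r — minimal
piece 3:p rests on {1:p}
piece 4:p rests on {3:p}
piece 5:u rests on {2:r, 4:p}
piece 6:s — minimal
piece 7:q rests on {5:u}
piece 8:r rests on {5:u}
minimal pieces: {0:p, 2:r, 6:s}
ways to finish when only these pieces remain (= sum over removing one remaining piece with nothing left below it):
  1 left: {6}→1  {7}→1  {8}→1
  2 left: {6,7}→2  {6,8}→2  {7,8}→2
  3 left: {5,7,8}→2  {6,7,8}→6
  4 left: {2,5,7,8}→2  {4,5,7,8}→2  {5,6,7,8}→8
  5 left: {2,4,5,7,8}→4  {2,5,6,7,8}→10  {3,4,5,7,8}→2  {4,5,6,7,8}→10
  6 left: {1,3,4,5,7,8}→2  {2,3,4,5,7,8}→6  {2,4,5,6,7,8}→24  {3,4,5,6,7,8}→12
  7 left: {0,1,3,4,5,7,8}→2  {1,2,3,4,5,7,8}→8  {1,3,4,5,6,7,8}→14  {2,3,4,5,6,7,8}→42
  placing 0:p first → 64 extensions
  placing 2:r first → 16 extensions
  placing 6:s first → 10 extensions
total linear extensions = 90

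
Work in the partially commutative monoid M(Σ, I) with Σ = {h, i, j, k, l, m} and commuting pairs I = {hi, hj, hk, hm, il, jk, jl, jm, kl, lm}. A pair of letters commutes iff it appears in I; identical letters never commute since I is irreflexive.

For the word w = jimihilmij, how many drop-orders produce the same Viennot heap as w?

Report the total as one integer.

45

piece 0:j — minimal
piece 1:i rests on {0:j}
piece 2:m rests on {1:i}
piece 3:i rests on {2:m}
piece 4:h — minimal
piece 5:i rests on {3:i}
piece 6:l rests on {4:h}
piece 7:m rests on {5:i}
piece 8:i rests on {7:m}
piece 9:j rests on {8:i}
minimal pieces: {0:j, 4:h}
ways to finish when only these pieces remain (= sum over removing one remaining piece with nothing left below it):
  1 left: {6}→1  {9}→1
  2 left: {4,6}→1  {6,9}→2  {8,9}→1
  3 left: {4,6,9}→3  {6,8,9}→3  {7,8,9}→1
  4 left: {4,6,8,9}→6  {5,7,8,9}→1  {6,7,8,9}→4
  5 left: {3,5,7,8,9}→1  {4,6,7,8,9}→10  {5,6,7,8,9}→5
  6 left: {2,3,5,7,8,9}→1  {3,5,6,7,8,9}→6  {4,5,6,7,8,9}→15
  7 left: {1,2,3,5,7,8,9}→1  {2,3,5,6,7,8,9}→7  {3,4,5,6,7,8,9}→21
  8 left: {0,1,2,3,5,7,8,9}→1  {1,2,3,5,6,7,8,9}→8  {2,3,4,5,6,7,8,9}→28
  placing 0:j first → 36 extensions
  placing 4:h first → 9 extensions
total linear extensions = 45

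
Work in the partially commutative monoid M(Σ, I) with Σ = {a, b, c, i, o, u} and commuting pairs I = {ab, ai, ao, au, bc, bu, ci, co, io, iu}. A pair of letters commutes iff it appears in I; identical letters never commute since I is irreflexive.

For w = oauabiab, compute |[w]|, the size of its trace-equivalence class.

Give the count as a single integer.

piece 0:o — minimal
piece 1:a — minimal
piece 2:u rests on {0:o}
piece 3:a rests on {1:a}
piece 4:b rests on {0:o}
piece 5:i rests on {4:b}
piece 6:a rests on {3:a}
piece 7:b rests on {5:i}
minimal pieces: {0:o, 1:a}
ways to finish when only these pieces remain (= sum over removing one remaining piece with nothing left below it):
  1 left: {2}→1  {6}→1  {7}→1
  2 left: {2,6}→2  {2,7}→2  {3,6}→1  {5,7}→1  {6,7}→2
  3 left: {1,3,6}→1  {2,3,6}→3  {2,5,7}→3  {2,6,7}→6  {3,6,7}→3  {4,5,7}→1  {5,6,7}→3
  4 left: {1,2,3,6}→4  {1,3,6,7}→4  {2,3,6,7}→12  {2,4,5,7}→4  {2,5,6,7}→12  {3,5,6,7}→6  {4,5,6,7}→4
  5 left: {0,2,4,5,7}→4  {1,2,3,6,7}→20  {1,3,5,6,7}→10  {2,3,5,6,7}→30  {2,4,5,6,7}→20  {3,4,5,6,7}→10
  6 left: {0,2,4,5,6,7}→24  {1,2,3,5,6,7}→60  {1,3,4,5,6,7}→20  {2,3,4,5,6,7}→60
  placing 0:o first → 140 extensions
  placing 1:a first → 84 extensions
total linear extensions = 224

224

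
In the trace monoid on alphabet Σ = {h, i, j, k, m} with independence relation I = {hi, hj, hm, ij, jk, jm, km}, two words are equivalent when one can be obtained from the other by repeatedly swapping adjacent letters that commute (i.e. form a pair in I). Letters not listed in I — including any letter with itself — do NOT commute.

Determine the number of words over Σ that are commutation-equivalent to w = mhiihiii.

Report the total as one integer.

28

0(m) covers ∅
1(h) covers ∅
2(i) covers 0:m
3(i) covers 2:i
4(h) covers 1:h
5(i) covers 3:i
6(i) covers 5:i
7(i) covers 6:i
floor of heap: 0:m, 1:h
completions by unplaced set U, small U first (add the entries for U minus each lowest piece of U):
  |U|=1: {4}:1  {7}:1
  |U|=2: {1,4}:1  {4,7}:2  {6,7}:1
  |U|=3: {1,4,7}:3  {4,6,7}:3  {5,6,7}:1
  |U|=4: {1,4,6,7}:6  {3,5,6,7}:1  {4,5,6,7}:4
  |U|=5: {1,4,5,6,7}:10  {2,3,5,6,7}:1  {3,4,5,6,7}:5
  |U|=6: {0,2,3,5,6,7}:1  {1,3,4,5,6,7}:15  {2,3,4,5,6,7}:6
  start at 0(m): 21
  start at 1(h): 7
sum over floor = 28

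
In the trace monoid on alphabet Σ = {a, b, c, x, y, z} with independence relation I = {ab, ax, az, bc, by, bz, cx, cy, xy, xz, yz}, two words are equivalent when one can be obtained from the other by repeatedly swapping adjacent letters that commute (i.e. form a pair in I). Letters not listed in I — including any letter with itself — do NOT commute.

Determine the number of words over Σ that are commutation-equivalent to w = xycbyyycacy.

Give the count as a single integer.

0(x) covers ∅
1(y) covers ∅
2(c) covers ∅
3(b) covers 0:x
4(y) covers 1:y
5(y) covers 4:y
6(y) covers 5:y
7(c) covers 2:c
8(a) covers 6:y, 7:c
9(c) covers 8:a
10(y) covers 8:a
floor of heap: 0:x, 1:y, 2:c
completions by unplaced set U, small U first (add the entries for U minus each lowest piece of U):
  |U|=1: {3}:1  {9}:1  {10}:1
  |U|=2: {0,3}:1  {3,9}:2  {3,10}:2  {9,10}:2
  |U|=3: {0,3,9}:3  {0,3,10}:3  {3,9,10}:6  {8,9,10}:2
  |U|=4: {0,3,9,10}:12  {3,8,9,10}:8  {6,8,9,10}:2  {7,8,9,10}:2
  |U|=5: {0,3,8,9,10}:20  {2,7,8,9,10}:2  {3,6,8,9,10}:10  {3,7,8,9,10}:10  {5,6,8,9,10}:2  {6,7,8,9,10}:4
  |U|=6: {0,3,6,8,9,10}:30  {0,3,7,8,9,10}:30  {2,3,7,8,9,10}:12  {2,6,7,8,9,10}:6  {3,5,6,8,9,10}:12  {3,6,7,8,9,10}:24  {4,5,6,8,9,10}:2  {5,6,7,8,9,10}:6
  |U|=7: {0,2,3,7,8,9,10}:42  {0,3,5,6,8,9,10}:42  {0,3,6,7,8,9,10}:84  {1,4,5,6,8,9,10}:2  {2,3,6,7,8,9,10}:42  {2,5,6,7,8,9,10}:12  {3,4,5,6,8,9,10}:14  {3,5,6,7,8,9,10}:42  {4,5,6,7,8,9,10}:8
  |U|=8: {0,2,3,6,7,8,9,10}:168  {0,3,4,5,6,8,9,10}:56  {0,3,5,6,7,8,9,10}:168  {1,3,4,5,6,8,9,10}:16  {1,4,5,6,7,8,9,10}:10  {2,3,5,6,7,8,9,10}:96  {2,4,5,6,7,8,9,10}:20  {3,4,5,6,7,8,9,10}:64
  |U|=9: {0,1,3,4,5,6,8,9,10}:72  {0,2,3,5,6,7,8,9,10}:432  {0,3,4,5,6,7,8,9,10}:288  {1,2,4,5,6,7,8,9,10}:30  {1,3,4,5,6,7,8,9,10}:90  {2,3,4,5,6,7,8,9,10}:180
  start at 0(x): 300
  start at 1(y): 900
  start at 2(c): 450
sum over floor = 1650

1650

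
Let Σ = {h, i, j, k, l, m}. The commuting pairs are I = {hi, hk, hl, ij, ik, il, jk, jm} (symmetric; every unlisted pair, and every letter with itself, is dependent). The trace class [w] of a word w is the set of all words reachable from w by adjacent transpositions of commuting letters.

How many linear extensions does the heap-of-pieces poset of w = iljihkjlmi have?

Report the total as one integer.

112

drop 0:i onto floor
drop 1:l onto floor
drop 2:j onto {1:l}
drop 3:i onto {0:i}
drop 4:h onto {2:j}
drop 5:k onto {1:l}
drop 6:j onto {4:h}
drop 7:l onto {5:k, 6:j}
drop 8:m onto {3:i, 7:l}
drop 9:i onto {8:m}
ground layer = {0:i, 1:l}
drop-orders for the pieces not yet dropped (sum over which currently-grounded one goes next):
  1 to go: {9} 1
  2 to go: {8,9} 1
  3 to go: {3,8,9} 1  {7,8,9} 1
  4 to go: {0,3,8,9} 1  {3,7,8,9} 2  {5,7,8,9} 1  {6,7,8,9} 1
  5 to go: {0,3,7,8,9} 3  {3,5,7,8,9} 3  {3,6,7,8,9} 3  {4,6,7,8,9} 1  {5,6,7,8,9} 2
  6 to go: {0,3,5,7,8,9} 6  {0,3,6,7,8,9} 6  {2,4,6,7,8,9} 1  {3,4,6,7,8,9} 4  {3,5,6,7,8,9} 8  {4,5,6,7,8,9} 3
  7 to go: {0,3,4,6,7,8,9} 10  {0,3,5,6,7,8,9} 20  {2,3,4,6,7,8,9} 5  {2,4,5,6,7,8,9} 4  {3,4,5,6,7,8,9} 15
  8 to go: {0,2,3,4,6,7,8,9} 15  {0,3,4,5,6,7,8,9} 45  {1,2,4,5,6,7,8,9} 4  {2,3,4,5,6,7,8,9} 24
  if 0:i drops first: 28 orders
  if 1:l drops first: 84 orders
heap linearizations: 112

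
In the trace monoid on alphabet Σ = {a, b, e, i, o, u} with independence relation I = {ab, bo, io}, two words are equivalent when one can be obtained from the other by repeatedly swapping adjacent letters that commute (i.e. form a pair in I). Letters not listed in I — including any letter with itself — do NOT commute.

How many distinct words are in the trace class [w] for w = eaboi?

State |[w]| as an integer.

5

0(e) covers ∅
1(a) covers 0:e
2(b) covers 0:e
3(o) covers 1:a
4(i) covers 1:a, 2:b
floor of heap: 0:e
completions by unplaced set U, small U first (add the entries for U minus each lowest piece of U):
  |U|=1: {3}:1  {4}:1
  |U|=2: {2,4}:1  {3,4}:2
  |U|=3: {1,3,4}:2  {2,3,4}:3
  start at 0(e): 5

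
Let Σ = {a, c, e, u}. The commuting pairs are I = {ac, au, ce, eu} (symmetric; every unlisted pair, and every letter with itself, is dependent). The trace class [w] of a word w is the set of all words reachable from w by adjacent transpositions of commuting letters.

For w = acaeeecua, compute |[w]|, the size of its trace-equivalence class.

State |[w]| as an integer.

84

0(a) covers ∅
1(c) covers ∅
2(a) covers 0:a
3(e) covers 2:a
4(e) covers 3:e
5(e) covers 4:e
6(c) covers 1:c
7(u) covers 6:c
8(a) covers 5:e
floor of heap: 0:a, 1:c
completions by unplaced set U, small U first (add the entries for U minus each lowest piece of U):
  |U|=1: {7}:1  {8}:1
  |U|=2: {5,8}:1  {6,7}:1  {7,8}:2
  |U|=3: {1,6,7}:1  {4,5,8}:1  {5,7,8}:3  {6,7,8}:3
  |U|=4: {1,6,7,8}:4  {3,4,5,8}:1  {4,5,7,8}:4  {5,6,7,8}:6
  |U|=5: {1,5,6,7,8}:10  {2,3,4,5,8}:1  {3,4,5,7,8}:5  {4,5,6,7,8}:10
  |U|=6: {0,2,3,4,5,8}:1  {1,4,5,6,7,8}:20  {2,3,4,5,7,8}:6  {3,4,5,6,7,8}:15
  |U|=7: {0,2,3,4,5,7,8}:7  {1,3,4,5,6,7,8}:35  {2,3,4,5,6,7,8}:21
  start at 0(a): 56
  start at 1(c): 28
sum over floor = 84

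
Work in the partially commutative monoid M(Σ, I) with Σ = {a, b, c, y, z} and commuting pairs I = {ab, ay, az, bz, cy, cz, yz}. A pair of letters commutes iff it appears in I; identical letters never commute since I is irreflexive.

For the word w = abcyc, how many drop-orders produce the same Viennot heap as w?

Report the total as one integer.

7

piece 0:a — minimal
piece 1:b — minimal
piece 2:c rests on {0:a, 1:b}
piece 3:y rests on {1:b}
piece 4:c rests on {2:c}
minimal pieces: {0:a, 1:b}
ways to finish when only these pieces remain (= sum over removing one remaining piece with nothing left below it):
  1 left: {3}→1  {4}→1
  2 left: {2,4}→1  {3,4}→2
  3 left: {0,2,4}→1  {2,3,4}→3
  placing 0:a first → 3 extensions
  placing 1:b first → 4 extensions
total linear extensions = 7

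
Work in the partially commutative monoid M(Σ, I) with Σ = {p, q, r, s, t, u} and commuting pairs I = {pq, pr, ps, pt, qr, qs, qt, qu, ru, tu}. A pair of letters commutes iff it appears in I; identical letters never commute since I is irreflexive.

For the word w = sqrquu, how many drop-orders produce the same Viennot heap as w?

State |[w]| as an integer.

#0=s has no predecessor
#1=q has no predecessor
#2=r depends on [0:s]
#3=q depends on [1:q]
#4=u depends on [0:s]
#5=u depends on [4:u]
sources: [0:s, 1:q]
N(rest) = Σ N(rest − s) over sources s of rest; N(one piece) = 1:
  size 1 → [2]=1  [3]=1  [5]=1
  size 2 → [1,3]=1  [2,3]=2  [2,5]=2  [3,5]=2  [4,5]=1
  size 3 → [1,2,3]=3  [1,3,5]=3  [2,3,5]=6  [2,4,5]=3  [3,4,5]=3
  size 4 → [0,2,4,5]=3  [1,2,3,5]=12  [1,3,4,5]=6  [2,3,4,5]=12
  first=0(s) contributes 30
  first=1(q) contributes 15
|[w]| = 45

45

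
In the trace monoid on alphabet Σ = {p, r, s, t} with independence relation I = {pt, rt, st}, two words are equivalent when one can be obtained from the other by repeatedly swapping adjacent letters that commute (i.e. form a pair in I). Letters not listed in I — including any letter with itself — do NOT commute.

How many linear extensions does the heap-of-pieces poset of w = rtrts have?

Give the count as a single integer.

#0=r has no predecessor
#1=t has no predecessor
#2=r depends on [0:r]
#3=t depends on [1:t]
#4=s depends on [2:r]
sources: [0:r, 1:t]
N(rest) = Σ N(rest − s) over sources s of rest; N(one piece) = 1:
  size 1 → [3]=1  [4]=1
  size 2 → [1,3]=1  [2,4]=1  [3,4]=2
  size 3 → [0,2,4]=1  [1,3,4]=3  [2,3,4]=3
  first=0(r) contributes 6
  first=1(t) contributes 4
|[w]| = 10

10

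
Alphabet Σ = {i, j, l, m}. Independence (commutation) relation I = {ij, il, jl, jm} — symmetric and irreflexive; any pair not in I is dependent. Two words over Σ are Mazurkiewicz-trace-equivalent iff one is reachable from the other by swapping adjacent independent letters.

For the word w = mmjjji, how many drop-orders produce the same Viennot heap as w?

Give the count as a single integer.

20

#0=m has no predecessor
#1=m depends on [0:m]
#2=j has no predecessor
#3=j depends on [2:j]
#4=j depends on [3:j]
#5=i depends on [1:m]
sources: [0:m, 2:j]
N(rest) = Σ N(rest − s) over sources s of rest; N(one piece) = 1:
  size 1 → [4]=1  [5]=1
  size 2 → [1,5]=1  [3,4]=1  [4,5]=2
  size 3 → [0,1,5]=1  [1,4,5]=3  [2,3,4]=1  [3,4,5]=3
  size 4 → [0,1,4,5]=4  [1,3,4,5]=6  [2,3,4,5]=4
  first=0(m) contributes 10
  first=2(j) contributes 10
|[w]| = 20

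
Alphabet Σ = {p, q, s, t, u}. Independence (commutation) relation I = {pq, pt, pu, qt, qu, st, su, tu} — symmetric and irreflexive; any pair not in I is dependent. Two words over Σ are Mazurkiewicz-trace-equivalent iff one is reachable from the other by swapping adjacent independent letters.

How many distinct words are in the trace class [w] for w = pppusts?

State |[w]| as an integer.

42

0(p) covers ∅
1(p) covers 0:p
2(p) covers 1:p
3(u) covers ∅
4(s) covers 2:p
5(t) covers ∅
6(s) covers 4:s
floor of heap: 0:p, 3:u, 5:t
completions by unplaced set U, small U first (add the entries for U minus each lowest piece of U):
  |U|=1: {3}:1  {5}:1  {6}:1
  |U|=2: {3,5}:2  {3,6}:2  {4,6}:1  {5,6}:2
  |U|=3: {2,4,6}:1  {3,4,6}:3  {3,5,6}:6  {4,5,6}:3
  |U|=4: {1,2,4,6}:1  {2,3,4,6}:4  {2,4,5,6}:4  {3,4,5,6}:12
  |U|=5: {0,1,2,4,6}:1  {1,2,3,4,6}:5  {1,2,4,5,6}:5  {2,3,4,5,6}:20
  start at 0(p): 30
  start at 3(u): 6
  start at 5(t): 6
sum over floor = 42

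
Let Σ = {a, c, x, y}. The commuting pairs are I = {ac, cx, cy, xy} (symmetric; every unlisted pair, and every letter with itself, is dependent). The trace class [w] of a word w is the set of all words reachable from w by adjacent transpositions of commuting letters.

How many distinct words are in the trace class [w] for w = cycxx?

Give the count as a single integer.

30

piece 0:c — minimal
piece 1:y — minimal
piece 2:c rests on {0:c}
piece 3:x — minimal
piece 4:x rests on {3:x}
minimal pieces: {0:c, 1:y, 3:x}
ways to finish when only these pieces remain (= sum over removing one remaining piece with nothing left below it):
  1 left: {1}→1  {2}→1  {4}→1
  2 left: {0,2}→1  {1,2}→2  {1,4}→2  {2,4}→2  {3,4}→1
  3 left: {0,1,2}→3  {0,2,4}→3  {1,2,4}→6  {1,3,4}→3  {2,3,4}→3
  placing 0:c first → 12 extensions
  placing 1:y first → 6 extensions
  placing 3:x first → 12 extensions
total linear extensions = 30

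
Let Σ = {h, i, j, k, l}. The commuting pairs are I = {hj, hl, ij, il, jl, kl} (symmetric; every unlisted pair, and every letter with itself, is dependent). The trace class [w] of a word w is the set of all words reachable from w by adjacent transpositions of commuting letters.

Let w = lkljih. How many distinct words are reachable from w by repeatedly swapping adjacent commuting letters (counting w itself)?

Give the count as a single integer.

45

#0=l has no predecessor
#1=k has no predecessor
#2=l depends on [0:l]
#3=j depends on [1:k]
#4=i depends on [1:k]
#5=h depends on [4:i]
sources: [0:l, 1:k]
N(rest) = Σ N(rest − s) over sources s of rest; N(one piece) = 1:
  size 1 → [2]=1  [3]=1  [5]=1
  size 2 → [0,2]=1  [2,3]=2  [2,5]=2  [3,5]=2  [4,5]=1
  size 3 → [0,2,3]=3  [0,2,5]=3  [2,3,5]=6  [2,4,5]=3  [3,4,5]=3
  size 4 → [0,2,3,5]=12  [0,2,4,5]=6  [1,3,4,5]=3  [2,3,4,5]=12
  first=0(l) contributes 15
  first=1(k) contributes 30
|[w]| = 45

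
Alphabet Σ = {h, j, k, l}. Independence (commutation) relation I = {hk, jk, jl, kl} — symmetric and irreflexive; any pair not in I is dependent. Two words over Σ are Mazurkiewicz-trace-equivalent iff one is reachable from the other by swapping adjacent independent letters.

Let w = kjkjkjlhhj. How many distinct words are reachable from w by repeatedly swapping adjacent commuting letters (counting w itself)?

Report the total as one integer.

480

#0=k has no predecessor
#1=j has no predecessor
#2=k depends on [0:k]
#3=j depends on [1:j]
#4=k depends on [2:k]
#5=j depends on [3:j]
#6=l has no predecessor
#7=h depends on [5:j, 6:l]
#8=h depends on [7:h]
#9=j depends on [8:h]
sources: [0:k, 1:j, 6:l]
N(rest) = Σ N(rest − s) over sources s of rest; N(one piece) = 1:
  size 1 → [4]=1  [9]=1
  size 2 → [2,4]=1  [4,9]=2  [8,9]=1
  size 3 → [0,2,4]=1  [2,4,9]=3  [4,8,9]=3  [7,8,9]=1
  size 4 → [0,2,4,9]=4  [2,4,8,9]=6  [4,7,8,9]=4  [5,7,8,9]=1  [6,7,8,9]=1
  size 5 → [0,2,4,8,9]=10  [2,4,7,8,9]=10  [3,5,7,8,9]=1  [4,5,7,8,9]=5  [4,6,7,8,9]=5  [5,6,7,8,9]=2
  size 6 → [0,2,4,7,8,9]=20  [1,3,5,7,8,9]=1  [2,4,5,7,8,9]=15  [2,4,6,7,8,9]=15  [3,4,5,7,8,9]=6  [3,5,6,7,8,9]=3  [4,5,6,7,8,9]=12
  size 7 → [0,2,4,5,7,8,9]=35  [0,2,4,6,7,8,9]=35  [1,3,4,5,7,8,9]=7  [1,3,5,6,7,8,9]=4  [2,3,4,5,7,8,9]=21  [2,4,5,6,7,8,9]=42  [3,4,5,6,7,8,9]=21
  size 8 → [0,2,3,4,5,7,8,9]=56  [0,2,4,5,6,7,8,9]=112  [1,2,3,4,5,7,8,9]=28  [1,3,4,5,6,7,8,9]=32  [2,3,4,5,6,7,8,9]=84
  first=0(k) contributes 144
  first=1(j) contributes 252
  first=6(l) contributes 84
|[w]| = 480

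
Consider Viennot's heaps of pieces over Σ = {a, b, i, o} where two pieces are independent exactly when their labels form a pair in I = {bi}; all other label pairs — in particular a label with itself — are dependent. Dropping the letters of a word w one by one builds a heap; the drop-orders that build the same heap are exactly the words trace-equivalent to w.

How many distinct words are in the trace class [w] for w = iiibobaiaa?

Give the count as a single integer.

4

#0=i has no predecessor
#1=i depends on [0:i]
#2=i depends on [1:i]
#3=b has no predecessor
#4=o depends on [2:i, 3:b]
#5=b depends on [4:o]
#6=a depends on [5:b]
#7=i depends on [6:a]
#8=a depends on [7:i]
#9=a depends on [8:a]
sources: [0:i, 3:b]
N(rest) = Σ N(rest − s) over sources s of rest; N(one piece) = 1:
  size 1 → [9]=1
  size 2 → [8,9]=1
  size 3 → [7,8,9]=1
  size 4 → [6,7,8,9]=1
  size 5 → [5,6,7,8,9]=1
  size 6 → [4,5,6,7,8,9]=1
  size 7 → [2,4,5,6,7,8,9]=1  [3,4,5,6,7,8,9]=1
  size 8 → [1,2,4,5,6,7,8,9]=1  [2,3,4,5,6,7,8,9]=2
  first=0(i) contributes 3
  first=3(b) contributes 1
|[w]| = 4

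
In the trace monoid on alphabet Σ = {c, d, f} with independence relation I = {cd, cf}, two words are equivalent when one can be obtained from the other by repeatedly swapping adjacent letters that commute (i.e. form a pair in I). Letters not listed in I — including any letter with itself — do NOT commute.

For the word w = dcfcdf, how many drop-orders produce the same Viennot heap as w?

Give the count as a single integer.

0(d) covers ∅
1(c) covers ∅
2(f) covers 0:d
3(c) covers 1:c
4(d) covers 2:f
5(f) covers 4:d
floor of heap: 0:d, 1:c
completions by unplaced set U, small U first (add the entries for U minus each lowest piece of U):
  |U|=1: {3}:1  {5}:1
  |U|=2: {1,3}:1  {3,5}:2  {4,5}:1
  |U|=3: {1,3,5}:3  {2,4,5}:1  {3,4,5}:3
  |U|=4: {0,2,4,5}:1  {1,3,4,5}:6  {2,3,4,5}:4
  start at 0(d): 10
  start at 1(c): 5
sum over floor = 15

15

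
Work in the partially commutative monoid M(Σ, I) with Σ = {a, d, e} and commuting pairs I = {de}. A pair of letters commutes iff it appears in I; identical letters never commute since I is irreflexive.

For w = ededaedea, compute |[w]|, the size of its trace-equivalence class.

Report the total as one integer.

18

piece 0:e — minimal
piece 1:d — minimal
piece 2:e rests on {0:e}
piece 3:d rests on {1:d}
piece 4:a rests on {2:e, 3:d}
piece 5:e rests on {4:a}
piece 6:d rests on {4:a}
piece 7:e rests on {5:e}
piece 8:a rests on {6:d, 7:e}
minimal pieces: {0:e, 1:d}
ways to finish when only these pieces remain (= sum over removing one remaining piece with nothing left below it):
  1 left: {8}→1
  2 left: {6,8}→1  {7,8}→1
  3 left: {5,7,8}→1  {6,7,8}→2
  4 left: {5,6,7,8}→3
  5 left: {4,5,6,7,8}→3
  6 left: {2,4,5,6,7,8}→3  {3,4,5,6,7,8}→3
  7 left: {0,2,4,5,6,7,8}→3  {1,3,4,5,6,7,8}→3  {2,3,4,5,6,7,8}→6
  placing 0:e first → 9 extensions
  placing 1:d first → 9 extensions
total linear extensions = 18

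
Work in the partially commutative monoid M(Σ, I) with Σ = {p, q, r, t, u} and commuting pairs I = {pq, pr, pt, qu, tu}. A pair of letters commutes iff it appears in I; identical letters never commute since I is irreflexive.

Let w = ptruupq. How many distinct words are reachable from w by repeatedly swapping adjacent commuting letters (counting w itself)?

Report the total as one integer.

13

drop 0:p onto floor
drop 1:t onto floor
drop 2:r onto {1:t}
drop 3:u onto {0:p, 2:r}
drop 4:u onto {3:u}
drop 5:p onto {4:u}
drop 6:q onto {2:r}
ground layer = {0:p, 1:t}
drop-orders for the pieces not yet dropped (sum over which currently-grounded one goes next):
  1 to go: {5} 1  {6} 1
  2 to go: {4,5} 1  {5,6} 2
  3 to go: {3,4,5} 1  {4,5,6} 3
  4 to go: {0,3,4,5} 1  {3,4,5,6} 4
  5 to go: {0,3,4,5,6} 5  {2,3,4,5,6} 4
  if 0:p drops first: 4 orders
  if 1:t drops first: 9 orders
heap linearizations: 13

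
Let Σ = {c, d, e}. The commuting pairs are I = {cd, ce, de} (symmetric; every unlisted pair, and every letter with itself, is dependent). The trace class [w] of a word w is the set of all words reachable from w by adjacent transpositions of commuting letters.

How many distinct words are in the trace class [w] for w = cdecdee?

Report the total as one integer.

210

#0=c has no predecessor
#1=d has no predecessor
#2=e has no predecessor
#3=c depends on [0:c]
#4=d depends on [1:d]
#5=e depends on [2:e]
#6=e depends on [5:e]
sources: [0:c, 1:d, 2:e]
N(rest) = Σ N(rest − s) over sources s of rest; N(one piece) = 1:
  size 1 → [3]=1  [4]=1  [6]=1
  size 2 → [0,3]=1  [1,4]=1  [3,4]=2  [3,6]=2  [4,6]=2  [5,6]=1
  size 3 → [0,3,4]=3  [0,3,6]=3  [1,3,4]=3  [1,4,6]=3  [2,5,6]=1  [3,4,6]=6  [3,5,6]=3  [4,5,6]=3
  size 4 → [0,1,3,4]=6  [0,3,4,6]=12  [0,3,5,6]=6  [1,3,4,6]=12  [1,4,5,6]=6  [2,3,5,6]=4  [2,4,5,6]=4  [3,4,5,6]=12
  size 5 → [0,1,3,4,6]=30  [0,2,3,5,6]=10  [0,3,4,5,6]=30  [1,2,4,5,6]=10  [1,3,4,5,6]=30  [2,3,4,5,6]=20
  first=0(c) contributes 60
  first=1(d) contributes 60
  first=2(e) contributes 90
|[w]| = 210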